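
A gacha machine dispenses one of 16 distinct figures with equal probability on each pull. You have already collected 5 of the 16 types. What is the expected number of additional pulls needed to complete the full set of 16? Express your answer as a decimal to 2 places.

Starting from 5 distinct types, each trial gives a new one with probability (16−i)/16 when i types are held, so the wait for the next new type is 16/(16−i).
E = 16/11 + 16/10 + 16/9 + 16/8 + 16/7 + 16/6 + 16/5 + 16/4 + 16/3 + 16/2 + 16/1 = 167422/3465 ≈ 48.32.

48.32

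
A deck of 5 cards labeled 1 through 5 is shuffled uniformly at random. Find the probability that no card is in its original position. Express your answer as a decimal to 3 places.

0.367

This is the derangement probability: permutations of 5 with no fixed point.
D(5) = 5! · (1 − 1/1! + 1/2! − ··· + (−1)^5/5!) = 44.
P = 44/120 = 11/30 ≈ 0.367.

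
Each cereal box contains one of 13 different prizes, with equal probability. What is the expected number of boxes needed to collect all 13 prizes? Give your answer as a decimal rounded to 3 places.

After i distinct types are collected, each trial gives a new one with probability (13−i)/13, so the expected wait for the next new type is 13/(13−i).
E = 13/13 + 13/12 + 13/11 + 13/10 + 13/9 + 13/8 + 13/7 + 13/6 + 13/5 + 13/4 + 13/3 + 13/2 + 13/1 = 1145993/27720 ≈ 41.342.

41.342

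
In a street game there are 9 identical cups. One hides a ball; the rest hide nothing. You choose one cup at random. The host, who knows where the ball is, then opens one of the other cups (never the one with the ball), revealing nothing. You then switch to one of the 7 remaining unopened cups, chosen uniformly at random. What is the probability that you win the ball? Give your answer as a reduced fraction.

8/63

Your original cup holds the ball with probability 1/9, so the other 8 collectively hold it with probability 8/9.
The host can always find an empty cup to open, so this doesn't change that 8/9; it is now spread over the 7 remaining unopened cups.
P(win by switching) = (8/9) · (1/7) = 8/63.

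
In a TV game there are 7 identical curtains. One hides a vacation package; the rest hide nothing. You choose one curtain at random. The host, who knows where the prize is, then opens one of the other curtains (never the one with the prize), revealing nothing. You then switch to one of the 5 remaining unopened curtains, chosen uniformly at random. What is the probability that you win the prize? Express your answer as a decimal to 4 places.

0.1714

Your original curtain holds the prize with probability 1/7, so the other 6 collectively hold it with probability 6/7.
The host can always find an empty curtain to open, so this doesn't change that 6/7; it is now spread over the 5 remaining unopened curtains.
P(win by switching) = (6/7) · (1/5) = 6/35 ≈ 0.1714.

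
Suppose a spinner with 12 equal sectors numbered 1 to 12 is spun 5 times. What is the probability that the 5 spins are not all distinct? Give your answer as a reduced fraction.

P(all 5 different) = 12/12 · 11/12 · ··· · 8/12 = 55/144.
P(at least two equal) = 1 − 55/144 = 89/144.

89/144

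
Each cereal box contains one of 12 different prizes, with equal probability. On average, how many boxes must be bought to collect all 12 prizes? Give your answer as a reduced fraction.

86021/2310

After i distinct types are collected, each trial gives a new one with probability (12−i)/12, so the expected wait for the next new type is 12/(12−i).
E = 12/12 + 12/11 + 12/10 + 12/9 + 12/8 + 12/7 + 12/6 + 12/5 + 12/4 + 12/3 + 12/2 + 12/1 = 86021/2310.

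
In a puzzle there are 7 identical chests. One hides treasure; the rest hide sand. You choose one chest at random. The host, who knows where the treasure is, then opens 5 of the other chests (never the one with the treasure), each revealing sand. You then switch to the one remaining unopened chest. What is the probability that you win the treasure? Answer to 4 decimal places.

Your original chest holds the treasure with probability 1/7, so the other 6 collectively hold it with probability 6/7.
The host can always find 5 empty chests to open, so the reveals don't change that 6/7; it is now spread over the 1 remaining unopened chest.
P(win by switching) = (6/7) · (1/1) = 6/7 ≈ 0.8571.

0.8571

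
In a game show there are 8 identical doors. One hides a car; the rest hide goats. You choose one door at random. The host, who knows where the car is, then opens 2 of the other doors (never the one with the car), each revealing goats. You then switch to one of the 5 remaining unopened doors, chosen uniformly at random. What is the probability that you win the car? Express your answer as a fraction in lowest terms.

7/40

Your original door holds the car with probability 1/8, so the other 7 collectively hold it with probability 7/8.
The host can always find 2 empty doors to open, so the reveals don't change that 7/8; it is now spread over the 5 remaining unopened doors.
P(win by switching) = (7/8) · (1/5) = 7/40.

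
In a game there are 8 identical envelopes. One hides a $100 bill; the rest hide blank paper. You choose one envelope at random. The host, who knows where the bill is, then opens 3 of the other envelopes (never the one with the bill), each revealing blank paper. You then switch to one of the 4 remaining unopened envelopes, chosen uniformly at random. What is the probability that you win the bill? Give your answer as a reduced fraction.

7/32

Your original envelope holds the bill with probability 1/8, so the other 7 collectively hold it with probability 7/8.
The host can always find 3 empty envelopes to open, so the reveals don't change that 7/8; it is now spread over the 4 remaining unopened envelopes.
P(win by switching) = (7/8) · (1/4) = 7/32.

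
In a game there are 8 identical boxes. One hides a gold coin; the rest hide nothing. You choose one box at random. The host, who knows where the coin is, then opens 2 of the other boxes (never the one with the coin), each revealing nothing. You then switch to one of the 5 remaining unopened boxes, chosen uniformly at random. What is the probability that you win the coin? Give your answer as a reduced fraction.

7/40

Your original box holds the coin with probability 1/8, so the other 7 collectively hold it with probability 7/8.
The host can always find 2 empty boxes to open, so the reveals don't change that 7/8; it is now spread over the 5 remaining unopened boxes.
P(win by switching) = (7/8) · (1/5) = 7/40.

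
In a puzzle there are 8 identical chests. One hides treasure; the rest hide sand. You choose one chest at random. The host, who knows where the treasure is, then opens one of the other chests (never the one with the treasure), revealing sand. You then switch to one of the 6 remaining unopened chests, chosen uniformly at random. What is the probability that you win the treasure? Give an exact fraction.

Your original chest holds the treasure with probability 1/8, so the other 7 collectively hold it with probability 7/8.
The host can always find an empty chest to open, so this doesn't change that 7/8; it is now spread over the 6 remaining unopened chests.
P(win by switching) = (7/8) · (1/6) = 7/48.

7/48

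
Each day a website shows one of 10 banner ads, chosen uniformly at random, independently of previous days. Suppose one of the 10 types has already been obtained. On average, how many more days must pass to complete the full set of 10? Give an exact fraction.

7129/252

Starting from 1 distinct type, each trial gives a new one with probability (10−i)/10 when i types are held, so the wait for the next new type is 10/(10−i).
E = 10/9 + 10/8 + 10/7 + 10/6 + 10/5 + 10/4 + 10/3 + 10/2 + 10/1 = 7129/252.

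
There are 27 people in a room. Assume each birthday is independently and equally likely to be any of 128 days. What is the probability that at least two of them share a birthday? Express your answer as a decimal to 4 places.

0.9479

It's easier to compute the probability that all 27 are distinct.
P(all distinct) = 128/128 · 127/128 · ··· · 102/128 ≈ 0.0521.
So the probability of at least one match is 1 − 0.0521 = 0.9479.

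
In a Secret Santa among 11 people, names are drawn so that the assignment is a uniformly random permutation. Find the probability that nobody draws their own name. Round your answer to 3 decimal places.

This is the derangement probability: permutations of 11 with no fixed point.
D(11) = 11! · (1 − 1/1! + 1/2! − ··· + (−1)^11/11!) = 14684570.
P = 14684570/39916800 = 1468457/3991680 ≈ 0.368.

0.368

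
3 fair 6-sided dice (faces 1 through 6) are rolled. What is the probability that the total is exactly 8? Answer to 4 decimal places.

There are 6^3 = 216 equally likely outcomes.
The number of ordered 3-tuples from {1,…,6} summing to 8 is 21.
P(sum = 8) = 21/216 = 7/72 ≈ 0.0972.

0.0972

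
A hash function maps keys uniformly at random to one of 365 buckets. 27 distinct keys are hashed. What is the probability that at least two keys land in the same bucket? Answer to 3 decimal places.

It's easier to compute the probability that all 27 are distinct.
P(all distinct) = 365/365 · 364/365 · ··· · 339/365 ≈ 0.373.
So the probability of at least one match is 1 − 0.373 = 0.627.

0.627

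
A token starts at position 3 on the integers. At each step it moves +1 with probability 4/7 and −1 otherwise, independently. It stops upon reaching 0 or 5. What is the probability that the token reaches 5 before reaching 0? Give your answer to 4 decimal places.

Let r = q/p = (3/7)/(4/7) = 3/4. The recurrence P(i) = p·P(i+1) + q·P(i−1) with P(0)=0, P(5)=1 gives P(i) = (1 − r^i)/(1 − r^5).
P(3) = (1 − (3/4)^3) / (1 − (3/4)^5) = 592/781 ≈ 0.7580.

0.7580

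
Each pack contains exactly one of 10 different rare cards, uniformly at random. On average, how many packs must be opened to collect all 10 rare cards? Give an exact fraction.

After i distinct types are collected, each trial gives a new one with probability (10−i)/10, so the expected wait for the next new type is 10/(10−i).
E = 10/10 + 10/9 + 10/8 + 10/7 + 10/6 + 10/5 + 10/4 + 10/3 + 10/2 + 10/1 = 7381/252.

7381/252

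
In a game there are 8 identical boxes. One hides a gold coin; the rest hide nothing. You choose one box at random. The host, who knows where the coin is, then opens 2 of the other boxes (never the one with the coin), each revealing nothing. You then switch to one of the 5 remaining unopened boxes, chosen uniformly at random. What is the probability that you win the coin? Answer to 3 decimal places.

0.175

Your original box holds the coin with probability 1/8, so the other 7 collectively hold it with probability 7/8.
The host can always find 2 empty boxes to open, so the reveals don't change that 7/8; it is now spread over the 5 remaining unopened boxes.
P(win by switching) = (7/8) · (1/5) = 7/40 ≈ 0.175.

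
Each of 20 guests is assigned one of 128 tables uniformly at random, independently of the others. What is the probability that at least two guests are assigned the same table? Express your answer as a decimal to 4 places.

0.7911

It's easier to compute the probability that all 20 are distinct.
P(all distinct) = 128/128 · 127/128 · ··· · 109/128 ≈ 0.2089.
So the probability of at least one match is 1 − 0.2089 = 0.7911.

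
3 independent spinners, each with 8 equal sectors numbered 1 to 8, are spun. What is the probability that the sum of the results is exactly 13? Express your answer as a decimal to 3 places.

There are 8^3 = 512 equally likely outcomes.
The number of ordered 3-tuples from {1,…,8} summing to 13 is 48.
P(sum = 13) = 48/512 = 3/32 ≈ 0.094.

0.094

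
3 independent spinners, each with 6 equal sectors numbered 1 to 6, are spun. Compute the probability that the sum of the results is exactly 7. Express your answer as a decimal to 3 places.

There are 6^3 = 216 equally likely outcomes.
The number of ordered 3-tuples from {1,…,6} summing to 7 is 15.
P(sum = 7) = 15/216 = 5/72 ≈ 0.069.

0.069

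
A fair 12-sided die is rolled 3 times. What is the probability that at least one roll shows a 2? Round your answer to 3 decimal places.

0.230

P(no roll shows a 2) = (11/12)^3 ≈ 0.770.
P(at least one) = 1 − 0.770 = 0.230.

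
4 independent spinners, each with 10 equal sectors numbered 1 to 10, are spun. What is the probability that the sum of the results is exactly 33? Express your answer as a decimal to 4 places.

0.0120

There are 10^4 = 10000 equally likely outcomes.
The number of ordered 4-tuples from {1,…,10} summing to 33 is 120.
P(sum = 33) = 120/10000 = 3/250 ≈ 0.0120.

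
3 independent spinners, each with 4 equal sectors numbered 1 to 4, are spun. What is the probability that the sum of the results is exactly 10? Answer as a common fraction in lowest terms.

3/32

There are 4^3 = 64 equally likely outcomes.
The number of ordered 3-tuples from {1,…,4} summing to 10 is 6.
P(sum = 10) = 6/64 = 3/32.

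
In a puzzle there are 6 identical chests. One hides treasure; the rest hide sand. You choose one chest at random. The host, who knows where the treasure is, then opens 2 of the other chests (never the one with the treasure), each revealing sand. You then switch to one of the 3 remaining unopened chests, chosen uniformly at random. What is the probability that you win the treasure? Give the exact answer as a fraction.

Your original chest holds the treasure with probability 1/6, so the other 5 collectively hold it with probability 5/6.
The host can always find 2 empty chests to open, so the reveals don't change that 5/6; it is now spread over the 3 remaining unopened chests.
P(win by switching) = (5/6) · (1/3) = 5/18.

5/18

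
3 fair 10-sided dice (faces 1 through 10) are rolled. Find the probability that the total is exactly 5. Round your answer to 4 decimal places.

0.0060

There are 10^3 = 1000 equally likely outcomes.
The number of ordered 3-tuples from {1,…,10} summing to 5 is 6.
P(sum = 5) = 6/1000 = 3/500 ≈ 0.0060.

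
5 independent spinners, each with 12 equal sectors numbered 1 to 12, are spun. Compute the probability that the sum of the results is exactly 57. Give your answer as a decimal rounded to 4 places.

There are 12^5 = 248832 equally likely outcomes.
The number of ordered 5-tuples from {1,…,12} summing to 57 is 35.
P(sum = 57) = 35/248832 ≈ 0.0001.

0.0001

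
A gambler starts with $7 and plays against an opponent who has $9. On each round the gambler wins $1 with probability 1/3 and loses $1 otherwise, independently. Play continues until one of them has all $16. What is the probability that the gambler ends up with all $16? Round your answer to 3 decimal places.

0.002

Let r = q/p = (2/3)/(1/3) = 2. The recurrence P(i) = p·P(i+1) + q·P(i−1) with P(0)=0, P(16)=1 gives P(i) = (1 − r^i)/(1 − r^16).
P(7) = (1 − (2)^7) / (1 − (2)^16) = 127/65535 ≈ 0.002.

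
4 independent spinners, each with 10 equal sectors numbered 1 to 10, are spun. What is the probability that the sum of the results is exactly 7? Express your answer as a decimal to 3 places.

There are 10^4 = 10000 equally likely outcomes.
The number of ordered 4-tuples from {1,…,10} summing to 7 is 20.
P(sum = 7) = 20/10000 = 1/500 ≈ 0.002.

0.002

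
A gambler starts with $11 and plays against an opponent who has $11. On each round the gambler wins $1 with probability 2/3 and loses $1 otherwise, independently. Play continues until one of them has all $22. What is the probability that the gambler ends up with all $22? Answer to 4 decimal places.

Let r = q/p = (1/3)/(2/3) = 1/2. The recurrence P(i) = p·P(i+1) + q·P(i−1) with P(0)=0, P(22)=1 gives P(i) = (1 − r^i)/(1 − r^22).
P(11) = (1 − (1/2)^11) / (1 − (1/2)^22) = 2048/2049 ≈ 0.9995.

0.9995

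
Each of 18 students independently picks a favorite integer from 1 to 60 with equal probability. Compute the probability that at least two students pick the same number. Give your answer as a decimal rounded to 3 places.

0.942

It's easier to compute the probability that all 18 are distinct.
P(all distinct) = 60/60 · 59/60 · ··· · 43/60 ≈ 0.058.
So the probability of at least one match is 1 − 0.058 = 0.942.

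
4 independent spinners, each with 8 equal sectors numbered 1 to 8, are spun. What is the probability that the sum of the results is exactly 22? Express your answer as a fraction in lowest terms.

123/2048

There are 8^4 = 4096 equally likely outcomes.
The number of ordered 4-tuples from {1,…,8} summing to 22 is 246.
P(sum = 22) = 246/4096 = 123/2048.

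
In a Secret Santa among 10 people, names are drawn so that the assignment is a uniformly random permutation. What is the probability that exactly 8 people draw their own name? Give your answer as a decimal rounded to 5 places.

Choose which 8 of the 10 are fixed: C(10,8) = 45 ways.
The remaining 2 must have no fixed point: D(2) = 1.
P = 45·1/3628800 = 1/80640 ≈ 0.00001.

0.00001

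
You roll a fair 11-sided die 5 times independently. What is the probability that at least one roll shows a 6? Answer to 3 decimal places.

0.379

P(no roll shows a 6) = (10/11)^5 ≈ 0.621.
P(at least one) = 1 − 0.621 = 0.379.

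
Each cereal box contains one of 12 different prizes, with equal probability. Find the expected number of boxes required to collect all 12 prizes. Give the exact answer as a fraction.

86021/2310

After i distinct types are collected, each trial gives a new one with probability (12−i)/12, so the expected wait for the next new type is 12/(12−i).
E = 12/12 + 12/11 + 12/10 + 12/9 + 12/8 + 12/7 + 12/6 + 12/5 + 12/4 + 12/3 + 12/2 + 12/1 = 86021/2310.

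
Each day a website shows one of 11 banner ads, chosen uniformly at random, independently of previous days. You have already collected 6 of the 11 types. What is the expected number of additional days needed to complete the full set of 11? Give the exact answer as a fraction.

Starting from 6 distinct types, each trial gives a new one with probability (11−i)/11 when i types are held, so the wait for the next new type is 11/(11−i).
E = 11/5 + 11/4 + 11/3 + 11/2 + 11/1 = 1507/60.

1507/60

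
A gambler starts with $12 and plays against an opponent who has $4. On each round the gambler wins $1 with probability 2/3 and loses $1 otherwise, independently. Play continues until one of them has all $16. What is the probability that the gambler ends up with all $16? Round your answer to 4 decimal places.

Let r = q/p = (1/3)/(2/3) = 1/2. The recurrence P(i) = p·P(i+1) + q·P(i−1) with P(0)=0, P(16)=1 gives P(i) = (1 − r^i)/(1 − r^16).
P(12) = (1 − (1/2)^12) / (1 − (1/2)^16) = 4368/4369 ≈ 0.9998.

0.9998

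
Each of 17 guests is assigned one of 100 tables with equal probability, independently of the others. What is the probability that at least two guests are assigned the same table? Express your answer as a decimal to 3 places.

It's easier to compute the probability that all 17 are distinct.
P(all distinct) = 100/100 · 99/100 · ··· · 84/100 ≈ 0.237.
So the probability of at least one match is 1 − 0.237 = 0.763.

0.763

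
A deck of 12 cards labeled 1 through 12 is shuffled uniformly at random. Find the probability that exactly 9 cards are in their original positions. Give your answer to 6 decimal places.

Choose which 9 of the 12 are fixed: C(12,9) = 220 ways.
The remaining 3 must have no fixed point: D(3) = 2.
P = 220·2/479001600 = 1/1088640 ≈ 0.000001.

0.000001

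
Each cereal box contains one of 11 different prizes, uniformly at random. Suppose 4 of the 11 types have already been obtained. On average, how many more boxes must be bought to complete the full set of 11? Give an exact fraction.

3993/140

Starting from 4 distinct types, each trial gives a new one with probability (11−i)/11 when i types are held, so the wait for the next new type is 11/(11−i).
E = 11/7 + 11/6 + 11/5 + 11/4 + 11/3 + 11/2 + 11/1 = 3993/140.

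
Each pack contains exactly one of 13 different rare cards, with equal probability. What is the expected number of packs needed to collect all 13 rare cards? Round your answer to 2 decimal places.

After i distinct types are collected, each trial gives a new one with probability (13−i)/13, so the expected wait for the next new type is 13/(13−i).
E = 13/13 + 13/12 + 13/11 + 13/10 + 13/9 + 13/8 + 13/7 + 13/6 + 13/5 + 13/4 + 13/3 + 13/2 + 13/1 = 1145993/27720 ≈ 41.34.

41.34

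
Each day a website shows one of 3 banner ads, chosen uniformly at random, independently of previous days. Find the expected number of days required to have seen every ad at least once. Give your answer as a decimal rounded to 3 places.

After i distinct types are collected, each trial gives a new one with probability (3−i)/3, so the expected wait for the next new type is 3/(3−i).
E = 3/3 + 3/2 + 3/1 = 11/2 ≈ 5.500.

5.500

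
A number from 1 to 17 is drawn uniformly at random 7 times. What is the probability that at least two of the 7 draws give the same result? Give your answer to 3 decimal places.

P(all 7 different) = 17/17 · 16/17 · ··· · 11/17 ≈ 0.239.
P(at least two equal) = 1 − 0.239 = 0.761.

0.761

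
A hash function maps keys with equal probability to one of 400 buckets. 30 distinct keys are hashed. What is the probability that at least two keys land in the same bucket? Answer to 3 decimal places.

It's easier to compute the probability that all 30 are distinct.
P(all distinct) = 400/400 · 399/400 · ··· · 371/400 ≈ 0.328.
So the probability of at least one match is 1 − 0.328 = 0.672.

0.672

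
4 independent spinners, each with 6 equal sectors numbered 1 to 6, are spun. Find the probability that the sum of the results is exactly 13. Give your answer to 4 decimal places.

0.1080

There are 6^4 = 1296 equally likely outcomes.
The number of ordered 4-tuples from {1,…,6} summing to 13 is 140.
P(sum = 13) = 140/1296 = 35/324 ≈ 0.1080.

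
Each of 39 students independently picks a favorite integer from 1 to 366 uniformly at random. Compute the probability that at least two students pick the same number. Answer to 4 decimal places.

0.8775

It's easier to compute the probability that all 39 are distinct.
P(all distinct) = 366/366 · 365/366 · ··· · 328/366 ≈ 0.1225.
So the probability of at least one match is 1 − 0.1225 = 0.8775.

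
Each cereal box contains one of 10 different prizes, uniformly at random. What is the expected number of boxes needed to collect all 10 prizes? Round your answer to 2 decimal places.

After i distinct types are collected, each trial gives a new one with probability (10−i)/10, so the expected wait for the next new type is 10/(10−i).
E = 10/10 + 10/9 + 10/8 + 10/7 + 10/6 + 10/5 + 10/4 + 10/3 + 10/2 + 10/1 = 7381/252 ≈ 29.29.

29.29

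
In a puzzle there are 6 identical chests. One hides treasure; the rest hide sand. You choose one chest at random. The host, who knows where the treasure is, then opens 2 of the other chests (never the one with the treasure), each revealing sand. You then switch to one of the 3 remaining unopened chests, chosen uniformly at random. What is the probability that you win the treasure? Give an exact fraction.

5/18

Your original chest holds the treasure with probability 1/6, so the other 5 collectively hold it with probability 5/6.
The host can always find 2 empty chests to open, so the reveals don't change that 5/6; it is now spread over the 3 remaining unopened chests.
P(win by switching) = (5/6) · (1/3) = 5/18.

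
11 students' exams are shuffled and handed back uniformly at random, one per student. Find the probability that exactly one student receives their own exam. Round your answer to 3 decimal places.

0.368

Choose which one is fixed: C(11,1) = 11 ways.
The remaining 10 must have no fixed point: D(10) = 1334961.
P = 11·1334961/39916800 = 16481/44800 ≈ 0.368.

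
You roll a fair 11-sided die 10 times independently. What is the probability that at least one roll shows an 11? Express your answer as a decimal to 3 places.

P(no roll shows an 11) = (10/11)^10 ≈ 0.386.
P(at least one) = 1 − 0.386 = 0.614.

0.614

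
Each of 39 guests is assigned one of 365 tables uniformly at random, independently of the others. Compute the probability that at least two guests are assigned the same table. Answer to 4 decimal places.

It's easier to compute the probability that all 39 are distinct.
P(all distinct) = 365/365 · 364/365 · ··· · 327/365 ≈ 0.1218.
So the probability of at least one match is 1 − 0.1218 = 0.8782.

0.8782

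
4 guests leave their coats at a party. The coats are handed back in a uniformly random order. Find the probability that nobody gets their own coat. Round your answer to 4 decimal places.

This is the derangement probability: permutations of 4 with no fixed point.
D(4) = 4! · (1 − 1/1! + 1/2! − ··· + (−1)^4/4!) = 9.
P = 9/24 = 3/8 ≈ 0.3750.

0.3750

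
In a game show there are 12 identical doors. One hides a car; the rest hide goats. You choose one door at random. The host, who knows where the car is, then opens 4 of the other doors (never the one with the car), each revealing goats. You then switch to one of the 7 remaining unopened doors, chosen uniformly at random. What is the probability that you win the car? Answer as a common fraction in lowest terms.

Your original door holds the car with probability 1/12, so the other 11 collectively hold it with probability 11/12.
The host can always find 4 empty doors to open, so the reveals don't change that 11/12; it is now spread over the 7 remaining unopened doors.
P(win by switching) = (11/12) · (1/7) = 11/84.

11/84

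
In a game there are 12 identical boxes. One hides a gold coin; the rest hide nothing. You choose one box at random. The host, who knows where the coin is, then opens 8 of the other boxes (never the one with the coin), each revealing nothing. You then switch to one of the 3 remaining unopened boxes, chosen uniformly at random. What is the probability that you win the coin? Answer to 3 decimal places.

0.306

Your original box holds the coin with probability 1/12, so the other 11 collectively hold it with probability 11/12.
The host can always find 8 empty boxes to open, so the reveals don't change that 11/12; it is now spread over the 3 remaining unopened boxes.
P(win by switching) = (11/12) · (1/3) = 11/36 ≈ 0.306.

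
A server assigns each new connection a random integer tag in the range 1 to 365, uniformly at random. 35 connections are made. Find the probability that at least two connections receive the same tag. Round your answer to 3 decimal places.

It's easier to compute the probability that all 35 are distinct.
P(all distinct) = 365/365 · 364/365 · ··· · 331/365 ≈ 0.186.
So the probability of at least one match is 1 − 0.186 = 0.814.

0.814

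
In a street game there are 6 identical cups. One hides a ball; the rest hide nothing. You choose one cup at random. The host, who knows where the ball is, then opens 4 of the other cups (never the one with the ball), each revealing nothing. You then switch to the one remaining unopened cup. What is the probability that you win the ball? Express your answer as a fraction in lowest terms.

5/6

Your original cup holds the ball with probability 1/6, so the other 5 collectively hold it with probability 5/6.
The host can always find 4 empty cups to open, so the reveals don't change that 5/6; it is now spread over the 1 remaining unopened cup.
P(win by switching) = (5/6) · (1/1) = 5/6.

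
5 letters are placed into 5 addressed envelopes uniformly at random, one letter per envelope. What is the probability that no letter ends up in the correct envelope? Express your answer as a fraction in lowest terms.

This is the derangement probability: permutations of 5 with no fixed point.
D(5) = 5! · (1 − 1/1! + 1/2! − ··· + (−1)^5/5!) = 44.
P = 44/120 = 11/30.

11/30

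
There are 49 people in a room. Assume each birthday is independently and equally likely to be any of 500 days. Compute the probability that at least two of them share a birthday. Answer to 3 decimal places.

It's easier to compute the probability that all 49 are distinct.
P(all distinct) = 500/500 · 499/500 · ··· · 452/500 ≈ 0.088.
So the probability of at least one match is 1 − 0.088 = 0.912.

0.912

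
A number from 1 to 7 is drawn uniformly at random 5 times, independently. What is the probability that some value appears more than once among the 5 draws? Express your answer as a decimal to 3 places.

0.850

P(all 5 different) = 7/7 · 6/7 · ··· · 3/7 ≈ 0.150.
P(at least two equal) = 1 − 0.150 = 0.850.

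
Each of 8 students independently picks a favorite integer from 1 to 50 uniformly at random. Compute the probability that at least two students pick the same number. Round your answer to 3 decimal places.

It's easier to compute the probability that all 8 are distinct.
P(all distinct) = 50/50 · 49/50 · ··· · 43/50 ≈ 0.554.
So the probability of at least one match is 1 − 0.554 = 0.446.

0.446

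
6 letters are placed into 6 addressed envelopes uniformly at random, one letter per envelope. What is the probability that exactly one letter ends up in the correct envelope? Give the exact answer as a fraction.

11/30

Choose which one is fixed: C(6,1) = 6 ways.
The remaining 5 must have no fixed point: D(5) = 44.
P = 6·44/720 = 11/30.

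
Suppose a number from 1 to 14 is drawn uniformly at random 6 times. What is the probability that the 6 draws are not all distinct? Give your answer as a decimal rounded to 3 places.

P(all 6 different) = 14/14 · 13/14 · ··· · 9/14 ≈ 0.287.
P(at least two equal) = 1 − 0.287 = 0.713.

0.713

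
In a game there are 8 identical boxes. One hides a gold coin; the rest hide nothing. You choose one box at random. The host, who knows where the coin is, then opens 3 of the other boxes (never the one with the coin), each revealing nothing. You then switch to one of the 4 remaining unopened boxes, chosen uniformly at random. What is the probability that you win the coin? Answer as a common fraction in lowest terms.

7/32

Your original box holds the coin with probability 1/8, so the other 7 collectively hold it with probability 7/8.
The host can always find 3 empty boxes to open, so the reveals don't change that 7/8; it is now spread over the 4 remaining unopened boxes.
P(win by switching) = (7/8) · (1/4) = 7/32.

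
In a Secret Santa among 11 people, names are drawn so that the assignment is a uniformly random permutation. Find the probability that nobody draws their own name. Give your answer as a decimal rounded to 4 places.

0.3679

This is the derangement probability: permutations of 11 with no fixed point.
D(11) = 11! · (1 − 1/1! + 1/2! − ··· + (−1)^11/11!) = 14684570.
P = 14684570/39916800 = 1468457/3991680 ≈ 0.3679.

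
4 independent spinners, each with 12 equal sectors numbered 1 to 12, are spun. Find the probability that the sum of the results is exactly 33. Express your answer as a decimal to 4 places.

0.0355

There are 12^4 = 20736 equally likely outcomes.
The number of ordered 4-tuples from {1,…,12} summing to 33 is 736.
P(sum = 33) = 736/20736 = 23/648 ≈ 0.0355.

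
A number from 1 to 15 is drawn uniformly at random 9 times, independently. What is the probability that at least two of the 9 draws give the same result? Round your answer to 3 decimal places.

P(all 9 different) = 15/15 · 14/15 · ··· · 7/15 ≈ 0.047.
P(at least two equal) = 1 − 0.047 = 0.953.

0.953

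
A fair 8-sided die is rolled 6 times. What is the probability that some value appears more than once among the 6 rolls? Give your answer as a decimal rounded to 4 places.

0.9231

P(all 6 different) = 8/8 · 7/8 · ··· · 3/8 ≈ 0.0769.
P(at least two equal) = 1 − 0.0769 = 0.9231.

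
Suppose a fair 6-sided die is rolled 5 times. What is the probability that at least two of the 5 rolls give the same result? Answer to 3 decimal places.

0.907

P(all 5 different) = 6/6 · 5/6 · ··· · 2/6 ≈ 0.093.
P(at least two equal) = 1 − 0.093 = 0.907.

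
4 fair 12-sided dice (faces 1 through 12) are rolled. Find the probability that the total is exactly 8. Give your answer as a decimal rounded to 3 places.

There are 12^4 = 20736 equally likely outcomes.
The number of ordered 4-tuples from {1,…,12} summing to 8 is 35.
P(sum = 8) = 35/20736 ≈ 0.002.

0.002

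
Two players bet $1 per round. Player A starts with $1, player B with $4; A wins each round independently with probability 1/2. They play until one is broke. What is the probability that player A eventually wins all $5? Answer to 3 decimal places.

With a fair step, P(i) = ½P(i−1) + ½P(i+1) with P(0)=0, P(5)=1 has the linear solution P(i) = i/5.
P(1) = 1/5 ≈ 0.200.

0.200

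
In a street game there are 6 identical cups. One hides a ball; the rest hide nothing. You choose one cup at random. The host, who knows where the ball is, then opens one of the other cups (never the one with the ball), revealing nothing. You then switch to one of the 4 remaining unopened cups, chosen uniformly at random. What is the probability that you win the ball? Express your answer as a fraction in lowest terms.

5/24

Your original cup holds the ball with probability 1/6, so the other 5 collectively hold it with probability 5/6.
The host can always find an empty cup to open, so this doesn't change that 5/6; it is now spread over the 4 remaining unopened cups.
P(win by switching) = (5/6) · (1/4) = 5/24.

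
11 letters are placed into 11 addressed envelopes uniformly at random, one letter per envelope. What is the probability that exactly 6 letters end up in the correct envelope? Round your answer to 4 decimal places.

Choose which 6 of the 11 are fixed: C(11,6) = 462 ways.
The remaining 5 must have no fixed point: D(5) = 44.
P = 462·44/39916800 = 11/21600 ≈ 0.0005.

0.0005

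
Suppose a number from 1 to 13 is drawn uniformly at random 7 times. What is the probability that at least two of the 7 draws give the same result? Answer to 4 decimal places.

0.8622

P(all 7 different) = 13/13 · 12/13 · ··· · 7/13 ≈ 0.1378.
P(at least two equal) = 1 − 0.1378 = 0.8622.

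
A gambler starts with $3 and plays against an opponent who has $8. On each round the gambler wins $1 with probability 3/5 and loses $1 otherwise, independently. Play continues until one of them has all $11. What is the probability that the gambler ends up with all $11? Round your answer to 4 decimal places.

Let r = q/p = (2/5)/(3/5) = 2/3. The recurrence P(i) = p·P(i+1) + q·P(i−1) with P(0)=0, P(11)=1 gives P(i) = (1 − r^i)/(1 − r^11).
P(3) = (1 − (2/3)^3) / (1 − (2/3)^11) = 124659/175099 ≈ 0.7119.

0.7119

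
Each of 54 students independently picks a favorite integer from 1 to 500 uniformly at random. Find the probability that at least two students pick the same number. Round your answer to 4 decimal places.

0.9487

It's easier to compute the probability that all 54 are distinct.
P(all distinct) = 500/500 · 499/500 · ··· · 447/500 ≈ 0.0513.
So the probability of at least one match is 1 − 0.0513 = 0.9487.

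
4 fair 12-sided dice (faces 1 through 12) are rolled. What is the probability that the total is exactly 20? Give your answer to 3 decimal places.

0.040

There are 12^4 = 20736 equally likely outcomes.
The number of ordered 4-tuples from {1,…,12} summing to 20 is 829.
P(sum = 20) = 829/20736 ≈ 0.040.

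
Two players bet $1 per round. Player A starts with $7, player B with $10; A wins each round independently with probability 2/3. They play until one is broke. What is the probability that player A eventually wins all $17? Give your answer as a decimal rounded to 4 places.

Let r = q/p = (1/3)/(2/3) = 1/2. The recurrence P(i) = p·P(i+1) + q·P(i−1) with P(0)=0, P(17)=1 gives P(i) = (1 − r^i)/(1 − r^17).
P(7) = (1 − (1/2)^7) / (1 − (1/2)^17) = 130048/131071 ≈ 0.9922.

0.9922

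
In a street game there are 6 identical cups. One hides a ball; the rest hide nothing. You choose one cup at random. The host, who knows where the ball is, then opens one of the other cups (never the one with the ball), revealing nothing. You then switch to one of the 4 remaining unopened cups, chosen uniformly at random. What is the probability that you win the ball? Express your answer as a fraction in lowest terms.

5/24

Your original cup holds the ball with probability 1/6, so the other 5 collectively hold it with probability 5/6.
The host can always find an empty cup to open, so this doesn't change that 5/6; it is now spread over the 4 remaining unopened cups.
P(win by switching) = (5/6) · (1/4) = 5/24.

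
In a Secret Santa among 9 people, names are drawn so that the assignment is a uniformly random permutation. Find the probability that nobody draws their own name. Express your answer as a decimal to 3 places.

This is the derangement probability: permutations of 9 with no fixed point.
D(9) = 9! · (1 − 1/1! + 1/2! − ··· + (−1)^9/9!) = 133496.
P = 133496/362880 = 16687/45360 ≈ 0.368.

0.368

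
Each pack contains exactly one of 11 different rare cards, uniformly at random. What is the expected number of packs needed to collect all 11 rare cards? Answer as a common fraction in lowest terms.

After i distinct types are collected, each trial gives a new one with probability (11−i)/11, so the expected wait for the next new type is 11/(11−i).
E = 11/11 + 11/10 + 11/9 + 11/8 + 11/7 + 11/6 + 11/5 + 11/4 + 11/3 + 11/2 + 11/1 = 83711/2520.

83711/2520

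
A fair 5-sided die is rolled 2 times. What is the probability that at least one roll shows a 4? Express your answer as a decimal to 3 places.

0.360

P(no roll shows a 4) = (4/5)^2 ≈ 0.640.
P(at least one) = 1 − 0.640 = 0.360.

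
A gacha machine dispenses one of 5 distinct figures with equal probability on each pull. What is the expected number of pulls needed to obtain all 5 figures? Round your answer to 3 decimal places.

After i distinct types are collected, each trial gives a new one with probability (5−i)/5, so the expected wait for the next new type is 5/(5−i).
E = 5/5 + 5/4 + 5/3 + 5/2 + 5/1 = 137/12 ≈ 11.417.

11.417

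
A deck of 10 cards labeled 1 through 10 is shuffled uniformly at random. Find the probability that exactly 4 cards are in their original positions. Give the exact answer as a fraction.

53/3456

Choose which 4 of the 10 are fixed: C(10,4) = 210 ways.
The remaining 6 must have no fixed point: D(6) = 265.
P = 210·265/3628800 = 53/3456.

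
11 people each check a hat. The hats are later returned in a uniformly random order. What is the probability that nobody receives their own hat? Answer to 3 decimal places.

0.368

This is the derangement probability: permutations of 11 with no fixed point.
D(11) = 11! · (1 − 1/1! + 1/2! − ··· + (−1)^11/11!) = 14684570.
P = 14684570/39916800 = 1468457/3991680 ≈ 0.368.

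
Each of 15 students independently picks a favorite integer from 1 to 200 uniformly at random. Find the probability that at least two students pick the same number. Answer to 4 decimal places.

0.4162

It's easier to compute the probability that all 15 are distinct.
P(all distinct) = 200/200 · 199/200 · ··· · 186/200 ≈ 0.5838.
So the probability of at least one match is 1 − 0.5838 = 0.4162.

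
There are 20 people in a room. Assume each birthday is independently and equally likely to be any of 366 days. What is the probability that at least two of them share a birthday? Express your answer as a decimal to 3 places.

0.411

It's easier to compute the probability that all 20 are distinct.
P(all distinct) = 366/366 · 365/366 · ··· · 347/366 ≈ 0.589.
So the probability of at least one match is 1 − 0.589 = 0.411.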